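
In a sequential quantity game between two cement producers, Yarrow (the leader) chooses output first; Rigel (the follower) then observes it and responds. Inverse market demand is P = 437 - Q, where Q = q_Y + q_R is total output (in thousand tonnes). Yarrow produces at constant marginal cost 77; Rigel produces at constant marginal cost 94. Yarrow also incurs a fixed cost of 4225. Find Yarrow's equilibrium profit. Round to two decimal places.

13541.13

The follower Rigel best-responds to any q_Y: π_R = (437 - Q)q_R - 94q_R.
Follower FOC: 343 - q_Y - 2q_R = 0, so q_R(q_Y) = (343 - q_Y)/2.
Yarrow substitutes q_R(q_Y) into its own profit: π_Y = q_Y(437 - q_Y - (343 - q_Y)/2) - 77q_Y = (531/2 - (1/2)q_Y)q_Y - 77q_Y.
The leader's first-order condition 377/2 - q_Y = 0 yields q_Y = 377/2.
Then q_R = (343 - 377/2)/2 = 309/4.
Price P = 437 - 1063/4 = 685/4.
Yarrow's profit: (685/4 - 77)·(377/2) - 4225 = 13541.1250.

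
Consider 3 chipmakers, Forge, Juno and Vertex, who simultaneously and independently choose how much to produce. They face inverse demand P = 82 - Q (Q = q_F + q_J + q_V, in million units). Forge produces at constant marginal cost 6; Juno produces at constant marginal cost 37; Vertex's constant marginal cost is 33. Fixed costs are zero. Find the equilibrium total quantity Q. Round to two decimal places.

42.50

Forge's profit: π_F = (82 - Q)q_F - (6q_F). Setting ∂π_F/∂q_F = 0: 76 - 2q_F - (q_J + q_V) = 0.
Juno's first-order condition: 45 - 2q_J - (q_F + q_V) = 0.
Vertex's first-order condition: 49 - 2q_V - (q_F + q_J) = 0.
Summing all 3 equations gives 170 − 4Q = 0, hence Q = 85/2.
Back-substituting: q_F = (76 − 85/2) = 67/2, q_J = (45 − 85/2) = 5/2, q_V = (49 − 85/2) = 13/2.
Total output Q = 67/2 + 5/2 + 13/2 = 85/2.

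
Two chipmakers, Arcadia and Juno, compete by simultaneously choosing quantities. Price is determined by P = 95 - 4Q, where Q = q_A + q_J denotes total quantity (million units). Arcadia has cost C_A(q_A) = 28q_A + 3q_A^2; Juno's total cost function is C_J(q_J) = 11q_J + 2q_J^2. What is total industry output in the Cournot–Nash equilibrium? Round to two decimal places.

9.05

Arcadia's profit: π_A = (95 - 4Q)q_A - (28q_A + 3q_A²). Setting ∂π_A/∂q_A = 0: 67 - 14q_A - 4(q_J) = 0.
Juno's first-order condition: 84 - 12q_J - 4(q_A) = 0.
Rearranging gives the reaction functions q_A = (67 - 4q_J)/14 and q_J = (84 - 4q_A)/12.
Substituting one into the other gives q_A = 117/38 and q_J = 227/38.
Total output Q = 117/38 + 227/38 = 172/19.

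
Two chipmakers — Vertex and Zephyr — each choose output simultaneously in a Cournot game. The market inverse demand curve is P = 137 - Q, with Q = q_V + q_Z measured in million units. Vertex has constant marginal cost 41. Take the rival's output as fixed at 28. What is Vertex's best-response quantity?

34

With the rival's output fixed at 28, Vertex's profit is π_V = (137 - 28 - q_V)q_V - (41q_V) = (109 - q_V)q_V - (41q_V).
∂π_V/∂q_V = 68 - 2q_V = 0, so q_V = 34.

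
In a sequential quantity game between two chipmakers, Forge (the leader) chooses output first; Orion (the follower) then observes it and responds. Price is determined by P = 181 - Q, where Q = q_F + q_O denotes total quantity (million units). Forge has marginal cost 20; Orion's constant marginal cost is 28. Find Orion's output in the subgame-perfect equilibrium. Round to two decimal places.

Solve by backward induction. Given q_F, the follower Orion maximises π_O = (181 - q_F - q_O)q_O - 28q_O.
Follower FOC: 153 - q_F - 2q_O = 0, so q_O(q_F) = (153 - q_F)/2.
Forge substitutes q_O(q_F) into its own profit: π_F = q_F(181 - q_F - (153 - q_F)/2) - 20q_F = (209/2 - (1/2)q_F)q_F - 20q_F.
Leader FOC: 169/2 - q_F = 0, so q_F = 169/2.
Then q_O = (153 - 169/2)/2 = 137/4.

34.25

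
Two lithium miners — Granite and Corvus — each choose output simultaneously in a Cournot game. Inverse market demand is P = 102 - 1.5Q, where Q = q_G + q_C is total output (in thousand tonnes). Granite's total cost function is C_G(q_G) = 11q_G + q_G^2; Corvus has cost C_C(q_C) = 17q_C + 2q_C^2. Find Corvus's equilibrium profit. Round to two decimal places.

271.60

Granite's profit: π_G = (102 - 1.5Q)q_G - (11q_G + q_G²). Setting ∂π_G/∂q_G = 0: 91 - 5q_G - (3/2)(q_C) = 0.
Corvus's profit: π_C = (102 - 1.5Q)q_C - (17q_C + 2q_C²). Setting ∂π_C/∂q_C = 0: 85 - 7q_C - (3/2)(q_G) = 0.
Best responses: q_G = (91 - (3/2)q_C)/5, q_C = (85 - (3/2)q_G)/7.
Solving the pair: q_G = 15.5573, q_C = 1154/131.
Price P = 102 - (3/2)·24.3664 = 65.4504.
Corvus's profit: 65.4504·(1154/131) - 17·(1154/131) - 2(1154/131)² = 271.6046.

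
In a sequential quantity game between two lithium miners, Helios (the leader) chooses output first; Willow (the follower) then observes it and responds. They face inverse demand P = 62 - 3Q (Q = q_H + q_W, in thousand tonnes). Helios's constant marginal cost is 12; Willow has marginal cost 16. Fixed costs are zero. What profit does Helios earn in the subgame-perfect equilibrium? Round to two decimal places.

121.50

Solve by backward induction. Given q_H, the follower Willow maximises π_W = (62 - 3q_H - 3q_W)q_W - 16q_W.
∂π_W/∂q_W = 46 - 3q_H - 6q_W = 0 gives the reaction function q_W = (46 - 3q_H)/6.
The leader anticipates this reaction. Substituting into P = 62 - 3Q gives P = 39 - (3/2)q_H, so π_H = (39 - (3/2)q_H)q_H - 12q_H.
Maximising: ∂π_H/∂q_H = 27 - 3q_H = 0, giving q_H = 9.
Then q_W = (46 - 3·9)/6 = 19/6.
Price P = 62 - 3·(73/6) = 51/2.
Helios's profit: (51/2 - 12)·9 = 243/2.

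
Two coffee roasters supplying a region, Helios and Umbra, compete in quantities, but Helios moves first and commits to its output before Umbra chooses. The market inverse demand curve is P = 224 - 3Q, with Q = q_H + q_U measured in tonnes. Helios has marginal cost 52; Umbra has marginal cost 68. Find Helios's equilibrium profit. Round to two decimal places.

1472.67

Solve by backward induction. Given q_H, the follower Umbra maximises π_U = (224 - 3q_H - 3q_U)q_U - 68q_U.
Follower FOC: 156 - 3q_H - 6q_U = 0, so q_U(q_H) = (156 - 3q_H)/6.
The leader anticipates this reaction. Substituting into P = 224 - 3Q gives P = 146 - (3/2)q_H, so π_H = (146 - (3/2)q_H)q_H - 52q_H.
Maximising: ∂π_H/∂q_H = 94 - 3q_H = 0, giving q_H = 94/3.
Then q_U = (156 - 3·(94/3))/6 = 31/3.
Price P = 224 - 3·(125/3) = 99.
Helios's profit: (99 - 52)·(94/3) = 1472.6667.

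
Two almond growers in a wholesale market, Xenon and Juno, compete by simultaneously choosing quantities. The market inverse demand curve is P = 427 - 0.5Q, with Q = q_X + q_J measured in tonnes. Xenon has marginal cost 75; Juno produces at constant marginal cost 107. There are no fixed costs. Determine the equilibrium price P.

Xenon's profit: π_X = (427 - 0.5Q)q_X - (75q_X). Setting ∂π_X/∂q_X = 0: 352 - q_X - (1/2)(q_J) = 0.
Juno's first-order condition: 320 - q_J - (1/2)(q_X) = 0.
So q_X = (352 - (1/2)q_J) and q_J = (320 - (1/2)q_X).
Solving the pair: q_X = 256, q_J = 192.
Total output Q = 448, so price P = 427 - (1/2)·448 = 203.

203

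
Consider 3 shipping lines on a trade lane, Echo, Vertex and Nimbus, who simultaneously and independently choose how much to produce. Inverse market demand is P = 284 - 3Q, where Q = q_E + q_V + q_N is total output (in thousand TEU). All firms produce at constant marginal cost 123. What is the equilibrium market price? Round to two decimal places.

A representative firm's profit is π_i = q_i(284 - 3Q) - 123q_i.
First-order condition (treating rivals' output as given): 161 - 6q_i - 3·Σ_{j≠i} q_j = 0.
By symmetry each firm produces the same amount; substituting Σ_{j≠i} q_j = 2q_i yields q_i = 161/12.
Total output Q = 161/4, so price P = 284 - 3·(161/4) = 653/4.

163.25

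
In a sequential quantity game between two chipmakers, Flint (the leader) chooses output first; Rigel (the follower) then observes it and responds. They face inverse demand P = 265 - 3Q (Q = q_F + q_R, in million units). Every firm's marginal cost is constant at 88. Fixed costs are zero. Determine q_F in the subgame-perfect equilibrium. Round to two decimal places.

29.50

Solve by backward induction. Given q_F, the follower Rigel maximises π_R = (265 - 3q_F - 3q_R)q_R - 88q_R.
∂π_R/∂q_R = 177 - 3q_F - 6q_R = 0 gives the reaction function q_R = (177 - 3q_F)/6.
The leader anticipates this reaction. Substituting into P = 265 - 3Q gives P = 353/2 - (3/2)q_F, so π_F = (353/2 - (3/2)q_F)q_F - 88q_F.
Maximising: ∂π_F/∂q_F = 177/2 - 3q_F = 0, giving q_F = 59/2.
Then q_R = (177 - 3·(59/2))/6 = 59/4.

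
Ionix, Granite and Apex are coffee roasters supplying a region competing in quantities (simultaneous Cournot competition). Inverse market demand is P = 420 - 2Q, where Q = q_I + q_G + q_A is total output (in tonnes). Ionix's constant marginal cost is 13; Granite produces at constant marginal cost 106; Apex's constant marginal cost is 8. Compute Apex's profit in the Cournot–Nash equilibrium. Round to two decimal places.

Ionix's profit: π_I = (420 - 2Q)q_I - (13q_I). Setting ∂π_I/∂q_I = 0: 407 - 4q_I - 2(q_G + q_A) = 0.
Granite's profit: π_G = (420 - 2Q)q_G - (106q_G). Setting ∂π_G/∂q_G = 0: 314 - 4q_G - 2(q_I + q_A) = 0.
Apex's first-order condition: 412 - 4q_A - 2(q_I + q_G) = 0.
Summing all 3 equations gives 1133 − 8Q = 0, hence Q = 1133/8.
Back-substituting: q_I = (407 − 1133/4)/2 = 495/8, q_G = (314 − 1133/4)/2 = 123/8, q_A = (412 − 1133/4)/2 = 515/8.
Price P = 420 - 2·(1133/8) = 547/4.
Apex's profit: (547/4 - 8)·(515/8) = 8288.2813.

8288.28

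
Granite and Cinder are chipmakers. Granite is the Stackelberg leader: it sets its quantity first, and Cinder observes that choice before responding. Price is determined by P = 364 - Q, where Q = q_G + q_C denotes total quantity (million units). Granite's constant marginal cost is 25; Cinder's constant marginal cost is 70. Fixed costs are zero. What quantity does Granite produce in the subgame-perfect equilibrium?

192

Solve by backward induction. Given q_G, the follower Cinder maximises π_C = (364 - q_G - q_C)q_C - 70q_C.
∂π_C/∂q_C = 294 - q_G - 2q_C = 0 gives the reaction function q_C = (294 - q_G)/2.
The leader anticipates this reaction. Substituting into P = 364 - Q gives P = 217 - (1/2)q_G, so π_G = (217 - (1/2)q_G)q_G - 25q_G.
The leader's first-order condition 192 - q_G = 0 yields q_G = 192.
Then q_C = (294 - 192)/2 = 51.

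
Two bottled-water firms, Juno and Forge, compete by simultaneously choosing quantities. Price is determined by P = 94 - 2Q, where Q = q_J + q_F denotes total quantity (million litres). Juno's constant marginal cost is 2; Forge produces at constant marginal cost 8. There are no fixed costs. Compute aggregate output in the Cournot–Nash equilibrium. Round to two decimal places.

Juno's profit: π_J = (94 - 2Q)q_J - (2q_J). Setting ∂π_J/∂q_J = 0: 92 - 4q_J - 2(q_F) = 0.
Forge's profit: π_F = (94 - 2Q)q_F - (8q_F). Setting ∂π_F/∂q_F = 0: 86 - 4q_F - 2(q_J) = 0.
Rearranging gives the reaction functions q_J = (92 - 2q_F)/4 and q_F = (86 - 2q_J)/4.
Substituting one into the other gives q_J = 49/3 and q_F = 40/3.
Total output Q = 49/3 + 40/3 = 89/3.

29.67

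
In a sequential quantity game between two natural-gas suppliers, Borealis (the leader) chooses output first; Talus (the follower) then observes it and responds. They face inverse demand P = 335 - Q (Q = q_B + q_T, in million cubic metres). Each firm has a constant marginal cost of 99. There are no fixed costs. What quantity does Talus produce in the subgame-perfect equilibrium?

The follower Talus best-responds to any q_B: π_T = (335 - Q)q_T - 99q_T.
∂π_T/∂q_T = 236 - q_B - 2q_T = 0 gives the reaction function q_T = (236 - q_B)/2.
Borealis substitutes q_T(q_B) into its own profit: π_B = q_B(335 - q_B - (236 - q_B)/2) - 99q_B = (217 - (1/2)q_B)q_B - 99q_B.
Maximising: ∂π_B/∂q_B = 118 - q_B = 0, giving q_B = 118.
Then q_T = (236 - 118)/2 = 59.

59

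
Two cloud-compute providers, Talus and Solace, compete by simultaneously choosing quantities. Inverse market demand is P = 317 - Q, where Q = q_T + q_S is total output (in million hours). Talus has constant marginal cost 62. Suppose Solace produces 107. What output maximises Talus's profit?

With the rival's output fixed at 107, Talus's profit is π_T = (317 - 107 - q_T)q_T - (62q_T) = (210 - q_T)q_T - (62q_T).
∂π_T/∂q_T = 148 - 2q_T = 0, so q_T = 74.

74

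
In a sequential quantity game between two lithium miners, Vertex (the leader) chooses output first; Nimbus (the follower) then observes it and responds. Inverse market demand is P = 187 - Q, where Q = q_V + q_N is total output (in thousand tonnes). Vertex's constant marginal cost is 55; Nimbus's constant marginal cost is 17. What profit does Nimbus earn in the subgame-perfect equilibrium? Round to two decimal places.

3782.25

Solve by backward induction. Given q_V, the follower Nimbus maximises π_N = (187 - q_V - q_N)q_N - 17q_N.
Setting the follower's marginal profit to zero, 170 - q_V - 2q_N = 0, i.e. q_N = (170 - q_V)/2.
The leader anticipates this reaction. Substituting into P = 187 - Q gives P = 102 - (1/2)q_V, so π_V = (102 - (1/2)q_V)q_V - 55q_V.
Maximising: ∂π_V/∂q_V = 47 - q_V = 0, giving q_V = 47.
Then q_N = (170 - 47)/2 = 123/2.
Price P = 187 - 217/2 = 157/2.
Nimbus's profit: (157/2 - 17)·(123/2) = 3782.2500.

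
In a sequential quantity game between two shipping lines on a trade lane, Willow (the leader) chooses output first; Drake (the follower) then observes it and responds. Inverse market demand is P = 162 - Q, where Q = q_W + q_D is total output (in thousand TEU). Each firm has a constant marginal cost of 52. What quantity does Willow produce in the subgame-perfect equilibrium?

Solve by backward induction. Given q_W, the follower Drake maximises π_D = (162 - q_W - q_D)q_D - 52q_D.
Setting the follower's marginal profit to zero, 110 - q_W - 2q_D = 0, i.e. q_D = (110 - q_W)/2.
The leader anticipates this reaction. Substituting into P = 162 - Q gives P = 107 - (1/2)q_W, so π_W = (107 - (1/2)q_W)q_W - 52q_W.
Maximising: ∂π_W/∂q_W = 55 - q_W = 0, giving q_W = 55.
Then q_D = (110 - 55)/2 = 55/2.

55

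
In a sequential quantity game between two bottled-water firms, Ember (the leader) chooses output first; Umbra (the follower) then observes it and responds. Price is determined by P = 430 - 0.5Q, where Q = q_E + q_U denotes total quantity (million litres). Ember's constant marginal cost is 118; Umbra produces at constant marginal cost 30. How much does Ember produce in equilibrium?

224

The follower Umbra best-responds to any q_E: π_U = (430 - 0.5Q)q_U - 30q_U.
Setting the follower's marginal profit to zero, 400 - (1/2)q_E - q_U = 0, i.e. q_U = (400 - (1/2)q_E).
Ember substitutes q_U(q_E) into its own profit: π_E = q_E(430 - (1/2)q_E - (400 - (1/2)q_E)/2) - 118q_E = (230 - (1/4)q_E)q_E - 118q_E.
The leader's first-order condition 112 - (1/2)q_E = 0 yields q_E = 224.
Then q_U = (400 - (1/2)·224) = 288.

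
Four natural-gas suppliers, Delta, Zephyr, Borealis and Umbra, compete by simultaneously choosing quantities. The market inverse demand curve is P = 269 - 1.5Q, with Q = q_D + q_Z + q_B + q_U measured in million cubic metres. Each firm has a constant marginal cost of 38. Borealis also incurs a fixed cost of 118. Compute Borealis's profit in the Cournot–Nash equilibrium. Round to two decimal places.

1304.96

Each firm earns π_i = (269 - 1.5Q)q_i - 38q_i.
Setting ∂π_i/∂q_i = 0 with rivals' quantities fixed: 231 - 3q_i - (3/2)·Σ_{j≠i} q_j = 0.
With identical firms every q_j equals q_i, so Σ_{j≠i} q_j = 3q_i and 231 = (15/2)q_i, giving q_i = 154/5.
Price P = 269 - (3/2)·(616/5) = 421/5.
Borealis's profit: (421/5 - 38)·(154/5) - 118 = 1304.9600.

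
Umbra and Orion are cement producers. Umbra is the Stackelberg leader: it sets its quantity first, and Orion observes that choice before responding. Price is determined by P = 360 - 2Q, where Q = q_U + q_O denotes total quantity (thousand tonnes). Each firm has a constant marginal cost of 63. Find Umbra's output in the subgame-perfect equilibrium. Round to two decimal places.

74.25

Solve by backward induction. Given q_U, the follower Orion maximises π_O = (360 - 2q_U - 2q_O)q_O - 63q_O.
Setting the follower's marginal profit to zero, 297 - 2q_U - 4q_O = 0, i.e. q_O = (297 - 2q_U)/4.
The leader anticipates this reaction. Substituting into P = 360 - 2Q gives P = 423/2 - q_U, so π_U = (423/2 - q_U)q_U - 63q_U.
Leader FOC: 297/2 - 2q_U = 0, so q_U = 297/4.
Then q_O = (297 - 2·(297/4))/4 = 297/8.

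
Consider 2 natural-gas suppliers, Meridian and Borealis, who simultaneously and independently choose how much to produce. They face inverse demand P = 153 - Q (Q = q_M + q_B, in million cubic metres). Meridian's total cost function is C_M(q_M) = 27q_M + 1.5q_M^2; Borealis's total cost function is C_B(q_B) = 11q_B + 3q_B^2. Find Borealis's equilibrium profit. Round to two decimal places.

Meridian's profit: π_M = (153 - Q)q_M - (27q_M + (3/2)q_M²). Setting ∂π_M/∂q_M = 0: 126 - 5q_M - (q_B) = 0.
Borealis's profit: π_B = (153 - Q)q_B - (11q_B + 3q_B²). Setting ∂π_B/∂q_B = 0: 142 - 8q_B - (q_M) = 0.
Best responses: q_M = (126 - q_B)/5, q_B = (142 - q_M)/8.
Solving the pair: q_M = 866/39, q_B = 584/39.
Price P = 153 - 1450/39 = 115.8205.
Borealis's profit: 115.8205·(584/39) - 11·(584/39) - 3(584/39)² = 896.9257.

896.93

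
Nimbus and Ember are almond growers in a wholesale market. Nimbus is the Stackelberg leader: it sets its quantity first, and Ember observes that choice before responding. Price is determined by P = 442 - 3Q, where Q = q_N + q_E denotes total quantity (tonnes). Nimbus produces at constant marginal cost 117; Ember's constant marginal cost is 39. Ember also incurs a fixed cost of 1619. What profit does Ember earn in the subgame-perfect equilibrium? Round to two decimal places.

4891.02

Solve by backward induction. Given q_N, the follower Ember maximises π_E = (442 - 3q_N - 3q_E)q_E - 39q_E.
Follower FOC: 403 - 3q_N - 6q_E = 0, so q_E(q_N) = (403 - 3q_N)/6.
The leader anticipates this reaction. Substituting into P = 442 - 3Q gives P = 481/2 - (3/2)q_N, so π_N = (481/2 - (3/2)q_N)q_N - 117q_N.
The leader's first-order condition 247/2 - 3q_N = 0 yields q_N = 247/6.
Then q_E = (403 - 3·(247/6))/6 = 559/12.
Price P = 442 - 3·(351/4) = 715/4.
Ember's profit: (715/4 - 39)·(559/12) - 1619 = 4891.0208.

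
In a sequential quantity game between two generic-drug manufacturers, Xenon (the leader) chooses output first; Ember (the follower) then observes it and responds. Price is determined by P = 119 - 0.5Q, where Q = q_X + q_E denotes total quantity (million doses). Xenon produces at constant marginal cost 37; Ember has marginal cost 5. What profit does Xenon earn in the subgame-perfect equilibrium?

Solve by backward induction. Given q_X, the follower Ember maximises π_E = (119 - (1/2)q_X - (1/2)q_E)q_E - 5q_E.
∂π_E/∂q_E = 114 - (1/2)q_X - q_E = 0 gives the reaction function q_E = (114 - (1/2)q_X).
The leader anticipates this reaction. Substituting into P = 119 - 0.5Q gives P = 62 - (1/4)q_X, so π_X = (62 - (1/4)q_X)q_X - 37q_X.
Maximising: ∂π_X/∂q_X = 25 - (1/2)q_X = 0, giving q_X = 50.
Then q_E = (114 - (1/2)·50) = 89.
Price P = 119 - (1/2)·139 = 99/2.
Xenon's profit: (99/2 - 37)·50 = 625.

625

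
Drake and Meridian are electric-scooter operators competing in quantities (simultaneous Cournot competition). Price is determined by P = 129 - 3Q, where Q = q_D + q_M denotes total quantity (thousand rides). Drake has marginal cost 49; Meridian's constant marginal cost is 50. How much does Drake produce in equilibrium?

9

Drake's profit: π_D = (129 - 3Q)q_D - (49q_D). Setting ∂π_D/∂q_D = 0: 80 - 6q_D - 3(q_M) = 0.
Meridian's first-order condition: 79 - 6q_M - 3(q_D) = 0.
Rearranging gives the reaction functions q_D = (80 - 3q_M)/6 and q_M = (79 - 3q_D)/6.
Solving the pair: q_D = 9, q_M = 26/3.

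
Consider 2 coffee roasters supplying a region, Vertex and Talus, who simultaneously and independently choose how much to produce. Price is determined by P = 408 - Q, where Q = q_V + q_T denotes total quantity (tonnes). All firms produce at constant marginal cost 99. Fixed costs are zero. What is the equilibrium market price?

Each firm earns π_i = (408 - Q)q_i - 99q_i.
First-order condition (treating rivals' output as given): 309 - 2q_i - q_j = 0.
With identical firms every q_j equals q_i, so q_j = q_i and 309 = 3q_i, giving q_i = 103.
Total output Q = 206, so price P = 408 - 206 = 202.

202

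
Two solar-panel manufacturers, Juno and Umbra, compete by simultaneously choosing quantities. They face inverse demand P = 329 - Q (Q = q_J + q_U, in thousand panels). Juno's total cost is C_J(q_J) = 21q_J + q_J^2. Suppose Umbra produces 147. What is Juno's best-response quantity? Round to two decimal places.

40.25

With the rival's output fixed at 147, Juno's profit is π_J = (329 - 147 - q_J)q_J - (21q_J + q_J²) = (182 - q_J)q_J - (21q_J + q_J²).
∂π_J/∂q_J = 161 - 4q_J = 0, so q_J = 161/4.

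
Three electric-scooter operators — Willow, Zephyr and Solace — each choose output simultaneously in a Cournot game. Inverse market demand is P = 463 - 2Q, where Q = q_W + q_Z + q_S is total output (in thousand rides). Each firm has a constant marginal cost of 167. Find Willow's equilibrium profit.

Each firm earns π_i = (463 - 2Q)q_i - 167q_i.
Setting ∂π_i/∂q_i = 0 with rivals' quantities fixed: 296 - 4q_i - 2·Σ_{j≠i} q_j = 0.
By symmetry each firm produces the same amount; substituting Σ_{j≠i} q_j = 2q_i yields q_i = 296/8 = 37.
Price P = 463 - 2·111 = 241.
Willow's profit: (241 - 167)·37 = 2738.

2738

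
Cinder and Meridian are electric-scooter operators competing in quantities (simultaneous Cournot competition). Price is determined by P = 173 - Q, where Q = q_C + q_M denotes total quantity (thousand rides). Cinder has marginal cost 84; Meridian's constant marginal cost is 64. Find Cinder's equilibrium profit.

Cinder's profit: π_C = (173 - Q)q_C - (84q_C). Setting ∂π_C/∂q_C = 0: 89 - 2q_C - (q_M) = 0.
Meridian's first-order condition: 109 - 2q_M - (q_C) = 0.
Rearranging gives the reaction functions q_C = (89 - q_M)/2 and q_M = (109 - q_C)/2.
Substituting one into the other gives q_C = 23 and q_M = 43.
Price P = 173 - 66 = 107.
Cinder's profit: (107 - 84)·23 = 529.

529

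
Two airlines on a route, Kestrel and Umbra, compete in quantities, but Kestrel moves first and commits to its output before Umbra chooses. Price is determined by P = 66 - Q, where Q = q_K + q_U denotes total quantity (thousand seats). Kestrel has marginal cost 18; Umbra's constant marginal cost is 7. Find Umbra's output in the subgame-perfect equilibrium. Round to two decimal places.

The follower Umbra best-responds to any q_K: π_U = (66 - Q)q_U - 7q_U.
∂π_U/∂q_U = 59 - q_K - 2q_U = 0 gives the reaction function q_U = (59 - q_K)/2.
Kestrel substitutes q_U(q_K) into its own profit: π_K = q_K(66 - q_K - (59 - q_K)/2) - 18q_K = (73/2 - (1/2)q_K)q_K - 18q_K.
Maximising: ∂π_K/∂q_K = 37/2 - q_K = 0, giving q_K = 37/2.
Then q_U = (59 - 37/2)/2 = 81/4.

20.25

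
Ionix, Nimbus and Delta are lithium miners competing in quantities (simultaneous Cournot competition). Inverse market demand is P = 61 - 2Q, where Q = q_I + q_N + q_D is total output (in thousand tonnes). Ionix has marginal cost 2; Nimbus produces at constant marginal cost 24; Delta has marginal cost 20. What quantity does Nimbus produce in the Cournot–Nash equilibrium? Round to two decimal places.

1.38

Ionix's profit: π_I = (61 - 2Q)q_I - (2q_I). Setting ∂π_I/∂q_I = 0: 59 - 4q_I - 2(q_N + q_D) = 0.
Nimbus's first-order condition: 37 - 4q_N - 2(q_I + q_D) = 0.
Delta's first-order condition: 41 - 4q_D - 2(q_I + q_N) = 0.
Adding the 3 first-order conditions: 137 − 8Q = 0, so Q = 137/8.
Back-substituting: q_I = (59 − 137/4)/2 = 99/8, q_N = (37 − 137/4)/2 = 11/8, q_D = (41 − 137/4)/2 = 27/8.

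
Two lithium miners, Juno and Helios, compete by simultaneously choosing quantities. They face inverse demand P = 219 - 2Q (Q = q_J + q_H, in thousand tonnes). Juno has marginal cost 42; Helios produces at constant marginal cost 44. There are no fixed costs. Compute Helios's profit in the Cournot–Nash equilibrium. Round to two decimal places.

Juno's profit: π_J = (219 - 2Q)q_J - (42q_J). Setting ∂π_J/∂q_J = 0: 177 - 4q_J - 2(q_H) = 0.
Helios's profit: π_H = (219 - 2Q)q_H - (44q_H). Setting ∂π_H/∂q_H = 0: 175 - 4q_H - 2(q_J) = 0.
Rearranging gives the reaction functions q_J = (177 - 2q_H)/4 and q_H = (175 - 2q_J)/4.
Solving the pair: q_J = 179/6, q_H = 173/6.
Price P = 219 - 2·(176/3) = 305/3.
Helios's profit: (305/3 - 44)·(173/6) = 1662.7222.

1662.72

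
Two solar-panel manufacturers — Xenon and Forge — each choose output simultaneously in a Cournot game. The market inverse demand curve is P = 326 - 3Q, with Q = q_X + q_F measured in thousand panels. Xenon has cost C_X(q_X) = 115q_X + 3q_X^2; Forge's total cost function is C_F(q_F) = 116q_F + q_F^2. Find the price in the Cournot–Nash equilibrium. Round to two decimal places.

Xenon's profit: π_X = (326 - 3Q)q_X - (115q_X + 3q_X²). Setting ∂π_X/∂q_X = 0: 211 - 12q_X - 3(q_F) = 0.
Forge's profit: π_F = (326 - 3Q)q_F - (116q_F + q_F²). Setting ∂π_F/∂q_F = 0: 210 - 8q_F - 3(q_X) = 0.
Rearranging gives the reaction functions q_X = (211 - 3q_F)/12 and q_F = (210 - 3q_X)/8.
Substituting one into the other gives q_X = 1058/87 and q_F = 629/29.
Total output Q = 33.8506, so price P = 326 - 3·33.8506 = 224.4483.

224.45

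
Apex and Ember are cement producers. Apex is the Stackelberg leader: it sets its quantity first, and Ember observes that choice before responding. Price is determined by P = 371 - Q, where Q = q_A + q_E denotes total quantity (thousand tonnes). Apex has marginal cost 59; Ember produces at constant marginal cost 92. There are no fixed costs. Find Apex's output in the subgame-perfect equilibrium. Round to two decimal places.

172.50

The follower Ember best-responds to any q_A: π_E = (371 - Q)q_E - 92q_E.
∂π_E/∂q_E = 279 - q_A - 2q_E = 0 gives the reaction function q_E = (279 - q_A)/2.
Apex substitutes q_E(q_A) into its own profit: π_A = q_A(371 - q_A - (279 - q_A)/2) - 59q_A = (463/2 - (1/2)q_A)q_A - 59q_A.
Maximising: ∂π_A/∂q_A = 345/2 - q_A = 0, giving q_A = 345/2.
Then q_E = (279 - 345/2)/2 = 213/4.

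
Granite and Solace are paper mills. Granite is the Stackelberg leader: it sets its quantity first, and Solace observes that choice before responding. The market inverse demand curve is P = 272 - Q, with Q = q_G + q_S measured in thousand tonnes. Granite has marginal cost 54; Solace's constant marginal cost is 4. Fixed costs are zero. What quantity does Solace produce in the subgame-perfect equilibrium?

92

Solve by backward induction. Given q_G, the follower Solace maximises π_S = (272 - q_G - q_S)q_S - 4q_S.
Follower FOC: 268 - q_G - 2q_S = 0, so q_S(q_G) = (268 - q_G)/2.
Granite substitutes q_S(q_G) into its own profit: π_G = q_G(272 - q_G - (268 - q_G)/2) - 54q_G = (138 - (1/2)q_G)q_G - 54q_G.
Maximising: ∂π_G/∂q_G = 84 - q_G = 0, giving q_G = 84.
Then q_S = (268 - 84)/2 = 92.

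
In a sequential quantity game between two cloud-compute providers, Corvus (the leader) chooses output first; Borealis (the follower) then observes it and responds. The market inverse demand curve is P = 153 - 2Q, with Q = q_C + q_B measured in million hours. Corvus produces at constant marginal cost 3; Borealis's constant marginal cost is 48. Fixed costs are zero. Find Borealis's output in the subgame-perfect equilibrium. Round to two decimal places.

The follower Borealis best-responds to any q_C: π_B = (153 - 2Q)q_B - 48q_B.
Follower FOC: 105 - 2q_C - 4q_B = 0, so q_B(q_C) = (105 - 2q_C)/4.
The leader anticipates this reaction. Substituting into P = 153 - 2Q gives P = 201/2 - q_C, so π_C = (201/2 - q_C)q_C - 3q_C.
Leader FOC: 195/2 - 2q_C = 0, so q_C = 195/4.
Then q_B = (105 - 2·(195/4))/4 = 15/8.

1.88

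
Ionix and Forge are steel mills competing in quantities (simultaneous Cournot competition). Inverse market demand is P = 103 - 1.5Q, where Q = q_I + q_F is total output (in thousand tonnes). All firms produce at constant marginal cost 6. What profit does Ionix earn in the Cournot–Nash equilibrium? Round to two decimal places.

696.96

Each firm earns π_i = (103 - 1.5Q)q_i - 6q_i.
First-order condition (treating rivals' output as given): 97 - 3q_i - (3/2)q_j = 0.
By symmetry each firm produces the same amount; substituting q_j = q_i yields q_i = 97/(9/2) = 194/9.
Price P = 103 - (3/2)·(388/9) = 115/3.
Ionix's profit: (115/3 - 6)·(194/9) = 696.9630.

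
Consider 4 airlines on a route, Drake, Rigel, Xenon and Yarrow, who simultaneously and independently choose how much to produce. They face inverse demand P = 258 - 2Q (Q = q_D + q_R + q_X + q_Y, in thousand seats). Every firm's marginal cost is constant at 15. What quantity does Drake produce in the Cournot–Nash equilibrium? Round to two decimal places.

Each firm earns π_i = (258 - 2Q)q_i - 15q_i.
Setting ∂π_i/∂q_i = 0 with rivals' quantities fixed: 243 - 4q_i - 2·Σ_{j≠i} q_j = 0.
With identical firms every q_j equals q_i, so Σ_{j≠i} q_j = 3q_i and 243 = 10q_i, giving q_i = 243/10.

24.30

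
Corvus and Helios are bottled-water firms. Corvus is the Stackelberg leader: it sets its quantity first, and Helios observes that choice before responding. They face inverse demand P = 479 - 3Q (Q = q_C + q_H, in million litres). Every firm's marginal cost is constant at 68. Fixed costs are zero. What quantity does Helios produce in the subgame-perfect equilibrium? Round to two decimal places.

The follower Helios best-responds to any q_C: π_H = (479 - 3Q)q_H - 68q_H.
Follower FOC: 411 - 3q_C - 6q_H = 0, so q_H(q_C) = (411 - 3q_C)/6.
Corvus substitutes q_H(q_C) into its own profit: π_C = q_C(479 - 3q_C - (411 - 3q_C)/2) - 68q_C = (547/2 - (3/2)q_C)q_C - 68q_C.
Leader FOC: 411/2 - 3q_C = 0, so q_C = 137/2.
Then q_H = (411 - 3·(137/2))/6 = 137/4.

34.25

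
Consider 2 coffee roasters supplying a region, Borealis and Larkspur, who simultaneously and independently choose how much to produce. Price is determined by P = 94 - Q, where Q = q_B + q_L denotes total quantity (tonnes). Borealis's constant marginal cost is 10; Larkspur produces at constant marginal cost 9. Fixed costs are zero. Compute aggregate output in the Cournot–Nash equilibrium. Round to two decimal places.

56.33

Borealis's profit: π_B = (94 - Q)q_B - (10q_B). Setting ∂π_B/∂q_B = 0: 84 - 2q_B - (q_L) = 0.
Larkspur's profit: π_L = (94 - Q)q_L - (9q_L). Setting ∂π_L/∂q_L = 0: 85 - 2q_L - (q_B) = 0.
Rearranging gives the reaction functions q_B = (84 - q_L)/2 and q_L = (85 - q_B)/2.
Substituting one into the other gives q_B = 83/3 and q_L = 86/3.
Total output Q = 83/3 + 86/3 = 169/3.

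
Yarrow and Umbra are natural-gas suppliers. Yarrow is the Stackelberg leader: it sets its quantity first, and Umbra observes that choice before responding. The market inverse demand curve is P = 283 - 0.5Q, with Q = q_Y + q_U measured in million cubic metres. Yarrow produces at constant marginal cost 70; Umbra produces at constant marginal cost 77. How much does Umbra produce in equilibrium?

96

Solve by backward induction. Given q_Y, the follower Umbra maximises π_U = (283 - (1/2)q_Y - (1/2)q_U)q_U - 77q_U.
Follower FOC: 206 - (1/2)q_Y - q_U = 0, so q_U(q_Y) = (206 - (1/2)q_Y).
Yarrow substitutes q_U(q_Y) into its own profit: π_Y = q_Y(283 - (1/2)q_Y - (206 - (1/2)q_Y)/2) - 70q_Y = (180 - (1/4)q_Y)q_Y - 70q_Y.
The leader's first-order condition 110 - (1/2)q_Y = 0 yields q_Y = 220.
Then q_U = (206 - (1/2)·220) = 96.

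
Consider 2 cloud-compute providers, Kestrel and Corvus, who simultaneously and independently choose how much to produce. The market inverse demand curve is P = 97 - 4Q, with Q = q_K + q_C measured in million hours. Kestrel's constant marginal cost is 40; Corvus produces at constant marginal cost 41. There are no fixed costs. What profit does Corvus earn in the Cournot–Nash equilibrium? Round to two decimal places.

Kestrel's profit: π_K = (97 - 4Q)q_K - (40q_K). Setting ∂π_K/∂q_K = 0: 57 - 8q_K - 4(q_C) = 0.
Corvus's profit: π_C = (97 - 4Q)q_C - (41q_C). Setting ∂π_C/∂q_C = 0: 56 - 8q_C - 4(q_K) = 0.
So q_K = (57 - 4q_C)/8 and q_C = (56 - 4q_K)/8.
Substituting one into the other gives q_K = 29/6 and q_C = 55/12.
Price P = 97 - 4·(113/12) = 178/3.
Corvus's profit: (178/3 - 41)·(55/12) = 84.0278.

84.03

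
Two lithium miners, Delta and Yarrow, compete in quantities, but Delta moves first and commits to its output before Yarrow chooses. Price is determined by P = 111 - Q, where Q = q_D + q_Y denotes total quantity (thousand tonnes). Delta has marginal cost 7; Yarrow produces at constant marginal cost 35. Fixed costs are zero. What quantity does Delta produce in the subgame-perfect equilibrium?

66

The follower Yarrow best-responds to any q_D: π_Y = (111 - Q)q_Y - 35q_Y.
∂π_Y/∂q_Y = 76 - q_D - 2q_Y = 0 gives the reaction function q_Y = (76 - q_D)/2.
The leader anticipates this reaction. Substituting into P = 111 - Q gives P = 73 - (1/2)q_D, so π_D = (73 - (1/2)q_D)q_D - 7q_D.
The leader's first-order condition 66 - q_D = 0 yields q_D = 66.
Then q_Y = (76 - 66)/2 = 5.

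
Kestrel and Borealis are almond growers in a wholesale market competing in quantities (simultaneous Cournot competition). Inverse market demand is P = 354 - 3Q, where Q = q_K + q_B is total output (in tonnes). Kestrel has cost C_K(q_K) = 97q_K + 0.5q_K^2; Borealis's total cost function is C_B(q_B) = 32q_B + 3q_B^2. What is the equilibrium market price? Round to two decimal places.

209.96

Kestrel's profit: π_K = (354 - 3Q)q_K - (97q_K + (1/2)q_K²). Setting ∂π_K/∂q_K = 0: 257 - 7q_K - 3(q_B) = 0.
Borealis's first-order condition: 322 - 12q_B - 3(q_K) = 0.
Best responses: q_K = (257 - 3q_B)/7, q_B = (322 - 3q_K)/12.
Solving the pair: q_K = 706/25, q_B = 1483/75.
Total output Q = 48.0133, so price P = 354 - 3·48.0133 = 209.9600.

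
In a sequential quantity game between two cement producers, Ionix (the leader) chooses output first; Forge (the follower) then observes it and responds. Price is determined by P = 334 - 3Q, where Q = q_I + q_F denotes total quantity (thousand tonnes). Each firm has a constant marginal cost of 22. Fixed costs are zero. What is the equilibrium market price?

100

The follower Forge best-responds to any q_I: π_F = (334 - 3Q)q_F - 22q_F.
Follower FOC: 312 - 3q_I - 6q_F = 0, so q_F(q_I) = (312 - 3q_I)/6.
The leader anticipates this reaction. Substituting into P = 334 - 3Q gives P = 178 - (3/2)q_I, so π_I = (178 - (3/2)q_I)q_I - 22q_I.
Maximising: ∂π_I/∂q_I = 156 - 3q_I = 0, giving q_I = 52.
Then q_F = (312 - 3·52)/6 = 26.
Total output Q = 78, so price P = 334 - 3·78 = 100.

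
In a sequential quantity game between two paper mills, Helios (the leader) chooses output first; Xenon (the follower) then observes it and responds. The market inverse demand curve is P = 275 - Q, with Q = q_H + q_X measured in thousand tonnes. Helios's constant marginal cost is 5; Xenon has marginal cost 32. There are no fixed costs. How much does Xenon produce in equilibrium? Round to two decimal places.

47.25

Solve by backward induction. Given q_H, the follower Xenon maximises π_X = (275 - q_H - q_X)q_X - 32q_X.
Setting the follower's marginal profit to zero, 243 - q_H - 2q_X = 0, i.e. q_X = (243 - q_H)/2.
The leader anticipates this reaction. Substituting into P = 275 - Q gives P = 307/2 - (1/2)q_H, so π_H = (307/2 - (1/2)q_H)q_H - 5q_H.
Maximising: ∂π_H/∂q_H = 297/2 - q_H = 0, giving q_H = 297/2.
Then q_X = (243 - 297/2)/2 = 189/4.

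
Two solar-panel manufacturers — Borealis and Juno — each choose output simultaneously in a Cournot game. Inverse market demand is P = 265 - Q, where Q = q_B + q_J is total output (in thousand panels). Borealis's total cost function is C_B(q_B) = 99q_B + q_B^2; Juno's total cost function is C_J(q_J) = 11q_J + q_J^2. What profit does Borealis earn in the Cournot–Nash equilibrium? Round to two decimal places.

Borealis's profit: π_B = (265 - Q)q_B - (99q_B + q_B²). Setting ∂π_B/∂q_B = 0: 166 - 4q_B - (q_J) = 0.
Juno's profit: π_J = (265 - Q)q_J - (11q_J + q_J²). Setting ∂π_J/∂q_J = 0: 254 - 4q_J - (q_B) = 0.
So q_B = (166 - q_J)/4 and q_J = (254 - q_B)/4.
Substituting one into the other gives q_B = 82/3 and q_J = 170/3.
Price P = 265 - 84 = 181.
Borealis's profit: 181·(82/3) - 99·(82/3) - (82/3)² = 1494.2222.

1494.22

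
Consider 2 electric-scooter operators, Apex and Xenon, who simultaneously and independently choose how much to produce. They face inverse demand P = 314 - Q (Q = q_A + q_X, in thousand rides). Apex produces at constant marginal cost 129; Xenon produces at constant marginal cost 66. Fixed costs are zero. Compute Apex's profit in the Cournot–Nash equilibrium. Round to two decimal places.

1653.78

Apex's profit: π_A = (314 - Q)q_A - (129q_A). Setting ∂π_A/∂q_A = 0: 185 - 2q_A - (q_X) = 0.
Xenon's profit: π_X = (314 - Q)q_X - (66q_X). Setting ∂π_X/∂q_X = 0: 248 - 2q_X - (q_A) = 0.
So q_A = (185 - q_X)/2 and q_X = (248 - q_A)/2.
Substituting one into the other gives q_A = 122/3 and q_X = 311/3.
Price P = 314 - 433/3 = 509/3.
Apex's profit: (509/3 - 129)·(122/3) = 1653.7778.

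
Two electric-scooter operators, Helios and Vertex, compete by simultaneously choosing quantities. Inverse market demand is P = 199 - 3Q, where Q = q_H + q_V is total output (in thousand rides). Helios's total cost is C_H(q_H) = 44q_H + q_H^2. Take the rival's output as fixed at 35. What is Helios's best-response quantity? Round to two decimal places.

With the rival's output fixed at 35, Helios's profit is π_H = (199 - 3·35 - 3q_H)q_H - (44q_H + q_H²) = (94 - 3q_H)q_H - (44q_H + q_H²).
∂π_H/∂q_H = 50 - 8q_H = 0, so q_H = 25/4.

6.25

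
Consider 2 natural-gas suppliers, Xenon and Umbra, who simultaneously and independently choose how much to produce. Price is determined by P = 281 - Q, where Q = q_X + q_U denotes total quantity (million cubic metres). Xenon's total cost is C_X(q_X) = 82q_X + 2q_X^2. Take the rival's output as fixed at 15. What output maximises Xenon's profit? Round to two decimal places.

With the rival's output fixed at 15, Xenon's profit is π_X = (281 - 15 - q_X)q_X - (82q_X + 2q_X²) = (266 - q_X)q_X - (82q_X + 2q_X²).
∂π_X/∂q_X = 184 - 6q_X = 0, so q_X = 92/3.

30.67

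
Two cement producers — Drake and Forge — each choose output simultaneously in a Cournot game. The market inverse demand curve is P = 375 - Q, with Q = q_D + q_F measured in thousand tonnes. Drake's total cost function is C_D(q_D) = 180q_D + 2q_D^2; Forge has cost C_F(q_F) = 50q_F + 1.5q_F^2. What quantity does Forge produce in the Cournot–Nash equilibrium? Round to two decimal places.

60.52

Drake's profit: π_D = (375 - Q)q_D - (180q_D + 2q_D²). Setting ∂π_D/∂q_D = 0: 195 - 6q_D - (q_F) = 0.
Forge's first-order condition: 325 - 5q_F - (q_D) = 0.
So q_D = (195 - q_F)/6 and q_F = (325 - q_D)/5.
Substituting one into the other gives q_D = 650/29 and q_F = 1755/29.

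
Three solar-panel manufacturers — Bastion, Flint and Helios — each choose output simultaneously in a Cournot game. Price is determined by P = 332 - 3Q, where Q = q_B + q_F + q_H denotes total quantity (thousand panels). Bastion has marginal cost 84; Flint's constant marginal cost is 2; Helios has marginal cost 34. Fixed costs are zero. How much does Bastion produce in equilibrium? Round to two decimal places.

9.67

Bastion's profit: π_B = (332 - 3Q)q_B - (84q_B). Setting ∂π_B/∂q_B = 0: 248 - 6q_B - 3(q_F + q_H) = 0.
Flint's profit: π_F = (332 - 3Q)q_F - (2q_F). Setting ∂π_F/∂q_F = 0: 330 - 6q_F - 3(q_B + q_H) = 0.
Helios's first-order condition: 298 - 6q_H - 3(q_B + q_F) = 0.
Adding the 3 first-order conditions: 876 − 12Q = 0, so Q = 73.
Back-substituting: q_B = (248 − 219)/3 = 29/3, q_F = (330 − 219)/3 = 37, q_H = (298 − 219)/3 = 79/3.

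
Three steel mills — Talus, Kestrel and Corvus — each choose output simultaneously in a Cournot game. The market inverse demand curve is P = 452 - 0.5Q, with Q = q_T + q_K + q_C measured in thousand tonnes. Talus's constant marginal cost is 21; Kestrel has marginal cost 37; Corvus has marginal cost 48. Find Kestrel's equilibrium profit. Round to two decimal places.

Talus's profit: π_T = (452 - 0.5Q)q_T - (21q_T). Setting ∂π_T/∂q_T = 0: 431 - q_T - (1/2)(q_K + q_C) = 0.
Kestrel's first-order condition: 415 - q_K - (1/2)(q_T + q_C) = 0.
Corvus's profit: π_C = (452 - 0.5Q)q_C - (48q_C). Setting ∂π_C/∂q_C = 0: 404 - q_C - (1/2)(q_T + q_K) = 0.
Adding the 3 conditions: 1250 − Q − Q = 0, i.e. Q = 625.
Back-substituting: q_T = (431 − 625/2)/(1/2) = 237, q_K = (415 − 625/2)/(1/2) = 205, q_C = (404 − 625/2)/(1/2) = 183.
Price P = 452 - (1/2)·625 = 279/2.
Kestrel's profit: (279/2 - 37)·205 = 21012.5000.

21012.50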